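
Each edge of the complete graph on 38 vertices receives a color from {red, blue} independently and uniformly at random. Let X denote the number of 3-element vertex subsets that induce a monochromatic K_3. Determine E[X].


Let X = Σ_S X_S over the C(38, 3) = 8436 subsets S of size 3, where X_S = 1 if the K_3 on S is monochromatic.
For a fixed S, the K_3 on S has C(3, 2) = 3 edges. P[all 3 edges red] = (1/2)^3, and likewise for blue, so P[monochromatic] = 2·(1/2)^3 = 2^{1 − 3} = 1/4.
Summing: E[X] = C(38, 3) · 2^{1 − 3} = 8436 · 1/4 = 2109.
Numerically: E[X] ≈ 2109.000000.

E[X] = C(38,3)·2^(1−C(3,2)) = 2109 ≈ 2109.000000.


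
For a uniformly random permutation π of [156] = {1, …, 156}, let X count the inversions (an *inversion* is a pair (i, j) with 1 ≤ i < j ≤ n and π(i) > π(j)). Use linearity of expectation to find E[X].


Write X = Σ X_I over the C(156, 2) = 12090 pairs i < j, with X_I the indicator of one inversion.
There are 12090 indicators.
For each fixed pair i < j, the values π(i) and π(j) are two distinct elements of {1, …, 156} in uniformly random order; by symmetry P[π(i) > π(j)] = 1/2.
By linearity: E[X] = 12090 · (1/2) = C(156, 2) · (1/2) = 12090/2 = 6045 ≈ 6045.000000.

E[X] = 6045 = 6045.000000.


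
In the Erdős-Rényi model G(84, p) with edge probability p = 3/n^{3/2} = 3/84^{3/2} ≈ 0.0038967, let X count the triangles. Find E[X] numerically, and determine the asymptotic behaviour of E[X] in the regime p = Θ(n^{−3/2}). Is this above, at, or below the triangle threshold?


Number of potential triangles: C(84, 3) = 95284.
Each occurs with probability p³ ≈ (0.0038967)³ ≈ 5.9170737e-08.
By linearity: E[X] = C(84, 3)·p³ ≈ 95284 · 5.9170737e-08 ≈ 0.00564.
Since α = 3/2 > 1, p = c/n^{3/2} = o(1/n) is below the triangle threshold p ~ 1/n. Asymptotically E[X] ~ (c³/6)·n^{3(1−α)} = (3³/6)·n^{-1.5} → 0, so by Markov's inequality G has no triangles w.h.p.

E[X] ≈ 0.00564; in regime p = Θ(1/n^{3/2}) E[X] tends to 0 (below the triangle threshold p ~ 1/n).


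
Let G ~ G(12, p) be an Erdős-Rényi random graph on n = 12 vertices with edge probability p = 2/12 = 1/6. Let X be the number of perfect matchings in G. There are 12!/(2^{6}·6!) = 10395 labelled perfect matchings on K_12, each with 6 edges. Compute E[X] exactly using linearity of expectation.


K_12 has 12!/(2^{6}·6!) = 10395 labelled perfect matchings.
For each such perfect matching H, let X_H = 1 if all 6 edges of H are present in G. Then P[X_H = 1] = p^{6} = (1/6)^{6} = 1/46656.
Summing the indicators: E[X] = Σ_H E[X_H] = 10395 · p^{6} = 10395 · 1/46656 = 385/1728.
Numerically: E[X] ≈ 0.2228.

E[X] = 10395 · (1/6)^{6} = 385/1728 ≈ 0.2228.


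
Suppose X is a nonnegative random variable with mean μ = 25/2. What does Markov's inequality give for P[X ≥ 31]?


μ = E[X] = 25/2, a = 31.
Markov: P[X ≥ 31] ≤ μ/a = (25/2)/31 = 25/62.
Numerically: ≈ 0.40323.
(Since a = 31 > μ = 12.50000, the bound 25/62 is < 1 and informative.)

P[X ≥ 31] ≤ 25/62 ≈ 0.40323.


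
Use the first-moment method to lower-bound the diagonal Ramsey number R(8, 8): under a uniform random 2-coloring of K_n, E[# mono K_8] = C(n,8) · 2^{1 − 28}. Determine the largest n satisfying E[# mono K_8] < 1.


We need C(n, 8) · 2^{1 − 28} < 1, i.e. C(n, 8) < 2^{28 − 1} = 134217728.
Check values of n near the boundary:
  n = 38: C(38, 8) = 48903492; 48903492 < 134217728? YES
  n = 39: C(39, 8) = 61523748; 61523748 < 134217728? YES
  n = 40: C(40, 8) = 76904685; 76904685 < 134217728? YES
  n = 41: C(41, 8) = 95548245; 95548245 < 134217728? YES
  n = 42: C(42, 8) = 118030185; 118030185 < 134217728? YES
  n = 43: C(43, 8) = 145008513; 145008513 < 134217728? NO
The largest n with C(n, 8) < 134217728 is n = 42 (where E[X] = 118030185/134217728 ≈ 0.879). Hence R(8, 8) > 42, i.e. R(8, 8) ≥ 43.

Largest n = 42; hence R(8, 8) > 42.


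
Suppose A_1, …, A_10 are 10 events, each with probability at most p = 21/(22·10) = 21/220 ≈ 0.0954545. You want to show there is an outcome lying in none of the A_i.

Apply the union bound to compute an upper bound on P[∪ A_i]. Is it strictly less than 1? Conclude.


Union bound: P[∪_{i=1}^{10} A_i] ≤ Σ_i P[A_i] ≤ 10·p = 10·(21/220) = 21/22.
Numerically: 21/22 ≈ 0.9545455.
Is 21/22 < 1? YES.
Since P[∪ A_i] ≤ 21/22 < 1, the complement has P[∩ A_i^c] ≥ 1 − 21/22 = 1/22 > 0, so some outcome avoids every A_i.

10·p = 21/22 ≈ 0.9545455; existence CERTIFIED by the union bound.


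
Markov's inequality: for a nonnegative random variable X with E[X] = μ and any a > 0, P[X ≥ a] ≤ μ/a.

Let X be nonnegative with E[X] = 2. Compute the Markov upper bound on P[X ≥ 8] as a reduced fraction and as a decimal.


μ = E[X] = 2, a = 8.
Markov: P[X ≥ 8] ≤ μ/a = (2)/8 = 1/4.
Numerically: ≈ 0.250000.
(Since a = 8 > μ = 2.000000, the bound 1/4 is < 1 and informative.)

P[X ≥ 8] ≤ 1/4 ≈ 0.250000.


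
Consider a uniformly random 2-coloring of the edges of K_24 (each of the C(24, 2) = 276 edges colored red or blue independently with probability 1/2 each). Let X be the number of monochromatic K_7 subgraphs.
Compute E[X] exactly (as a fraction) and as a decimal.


Let X = Σ_S X_S over the C(24, 7) = 346104 subsets S of size 7, where X_S = 1 if the K_7 on S is monochromatic.
For a fixed S, the K_7 on S has C(7, 2) = 21 edges. P[all 21 edges red] = (1/2)^21, and likewise for blue, so P[monochromatic] = 2·(1/2)^21 = 2^{1 − 21} = 1/1048576.
By linearity of expectation: E[X] = C(24, 7) · 2^{1 − 21} = 346104 · 1/1048576 = 43263/131072.
Numerically: E[X] ≈ 0.330070.

E[X] = C(24,7)·2^(1−C(7,2)) = 43263/131072 ≈ 0.330070.


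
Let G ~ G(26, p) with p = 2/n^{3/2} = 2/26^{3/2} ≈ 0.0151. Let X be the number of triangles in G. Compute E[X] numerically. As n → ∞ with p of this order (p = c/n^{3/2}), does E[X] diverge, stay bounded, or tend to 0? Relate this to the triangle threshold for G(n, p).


Number of potential triangles: C(26, 3) = 2600.
Each occurs with probability p³ ≈ (0.0151)³ ≈ 3.43329e-06.
By linearity: E[X] = C(26, 3)·p³ ≈ 2600 · 3.43329e-06 ≈ 0.009.
Since α = 3/2 > 1, p = c/n^{3/2} = o(1/n) is below the triangle threshold p ~ 1/n. Asymptotically E[X] ~ (c³/6)·n^{3(1−α)} = (2³/6)·n^{-1.5} → 0, so by Markov's inequality G has no triangles w.h.p.

E[X] ≈ 0.009; in regime p = Θ(1/n^{3/2}) E[X] tends to 0 (below the triangle threshold p ~ 1/n).


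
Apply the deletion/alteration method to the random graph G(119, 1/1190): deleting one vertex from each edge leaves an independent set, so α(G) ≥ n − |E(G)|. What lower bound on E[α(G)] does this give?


E[|E(G)|] = C(119, 2)·p = 7021 · (1/1190) = 59/10.
E[α(G)] ≥ n − E[|E(G)|] = 119 − 59/10 = 1131/10.
Numerically: ≈ 113.10000.
(This is only a lower bound; the true E[α(G)] may be larger.)

E[α(G)] ≥ 1131/10 ≈ 113.10000.


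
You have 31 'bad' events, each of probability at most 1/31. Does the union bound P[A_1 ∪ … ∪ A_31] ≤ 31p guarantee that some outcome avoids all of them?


Union bound: P[∪_{i=1}^{31} A_i] ≤ Σ_i P[A_i] ≤ 31·p = 31·(1/31) = 1.
Numerically: 1 ≈ 1.0000000.
Is 1 < 1? NO.
Since the bound 1 is ≥ 1, the union bound is uninformative here; it does NOT by itself certify existence.

31·p = 1 ≈ 1.0000000; existence NOT certified by the union bound.


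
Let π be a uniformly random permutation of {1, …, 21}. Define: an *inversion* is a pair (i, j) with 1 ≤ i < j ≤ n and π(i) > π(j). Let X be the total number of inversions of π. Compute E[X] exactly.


Write X = Σ X_I over the C(21, 2) = 210 pairs i < j, with X_I the indicator of one inversion.
There are 210 indicators.
For each fixed pair i < j, the values π(i) and π(j) are two distinct elements of {1, …, 21} in uniformly random order; by symmetry P[π(i) > π(j)] = 1/2.
By linearity: E[X] = 210 · (1/2) = C(21, 2) · (1/2) = 210/2 = 105 ≈ 105.000.

E[X] = 105 = 105.000.


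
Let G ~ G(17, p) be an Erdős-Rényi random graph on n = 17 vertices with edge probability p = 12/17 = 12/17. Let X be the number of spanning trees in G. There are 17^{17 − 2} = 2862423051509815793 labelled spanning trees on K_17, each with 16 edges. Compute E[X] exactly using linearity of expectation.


K_17 has 17^{17 − 2} = 2862423051509815793 labelled spanning trees.
For each such spanning tree H, let X_H = 1 if all 16 edges of H are present in G. Then P[X_H = 1] = p^{16} = (12/17)^{16} = 184884258895036416/48661191875666868481.
Summing the indicators: E[X] = Σ_H E[X_H] = 2862423051509815793 · p^{16} = 2862423051509815793 · 184884258895036416/48661191875666868481 = 184884258895036416/17.
Numerically: E[X] ≈ 1.0876e+16.

E[X] = 2862423051509815793 · (12/17)^{16} = 184884258895036416/17 ≈ 1.0876e+16.


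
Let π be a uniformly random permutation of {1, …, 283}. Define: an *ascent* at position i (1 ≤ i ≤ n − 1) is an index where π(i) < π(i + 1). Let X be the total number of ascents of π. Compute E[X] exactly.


Write X = Σ X_I over i = 1, …, 282, with X_I the indicator of one ascent.
There are 282 indicators.
For each fixed i, the pair (π(i), π(i+1)) is a uniformly random ordered pair of distinct values from {1, …, 283}; by symmetry P[π(i) < π(i+1)] = 1/2.
By linearity: E[X] = 282 · (1/2) = (283 − 1) · (1/2) = 141 ≈ 141.000.

E[X] = 141 = 141.000.


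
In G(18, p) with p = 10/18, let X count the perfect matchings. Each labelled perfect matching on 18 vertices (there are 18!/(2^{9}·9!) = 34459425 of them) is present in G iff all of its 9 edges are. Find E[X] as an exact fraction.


K_18 has 18!/(2^{9}·9!) = 34459425 labelled perfect matchings.
For each such perfect matching H, let X_H = 1 if all 9 edges of H are present in G. Then P[X_H = 1] = p^{9} = (5/9)^{9} = 1953125/387420489.
Summing the indicators: E[X] = Σ_H E[X_H] = 34459425 · p^{9} = 34459425 · 1953125/387420489 = 830908203125/4782969.
Numerically: E[X] ≈ 173722.

E[X] = 34459425 · (5/9)^{9} = 830908203125/4782969 ≈ 173722.


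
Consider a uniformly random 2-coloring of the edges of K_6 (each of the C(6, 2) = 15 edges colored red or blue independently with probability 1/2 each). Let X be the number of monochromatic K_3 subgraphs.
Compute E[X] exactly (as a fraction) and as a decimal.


Let X = Σ_S X_S over the C(6, 3) = 20 subsets S of size 3, where X_S = 1 if the K_3 on S is monochromatic.
For a fixed S, the K_3 on S has C(3, 2) = 3 edges. P[all 3 edges red] = (1/2)^3, and likewise for blue, so P[monochromatic] = 2·(1/2)^3 = 2^{1 − 3} = 1/4.
Summing: E[X] = C(6, 3) · 2^{1 − 3} = 20 · 1/4 = 5.
Numerically: E[X] ≈ 5.00000.

E[X] = C(6,3)·2^(1−C(3,2)) = 5 ≈ 5.00000.


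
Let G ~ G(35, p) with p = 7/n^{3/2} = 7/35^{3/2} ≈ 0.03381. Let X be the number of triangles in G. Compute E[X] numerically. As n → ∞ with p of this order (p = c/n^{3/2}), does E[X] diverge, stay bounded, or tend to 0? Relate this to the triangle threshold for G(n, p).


Number of potential triangles: C(35, 3) = 6545.
Each occurs with probability p³ ≈ (0.03381)³ ≈ 3.863562e-05.
By linearity: E[X] = C(35, 3)·p³ ≈ 6545 · 3.863562e-05 ≈ 0.2529.
Since α = 3/2 > 1, p = c/n^{3/2} = o(1/n) is below the triangle threshold p ~ 1/n. Asymptotically E[X] ~ (c³/6)·n^{3(1−α)} = (7³/6)·n^{-1.5} → 0, so by Markov's inequality G has no triangles w.h.p.

E[X] ≈ 0.2529; in regime p = Θ(1/n^{3/2}) E[X] tends to 0 (below the triangle threshold p ~ 1/n).


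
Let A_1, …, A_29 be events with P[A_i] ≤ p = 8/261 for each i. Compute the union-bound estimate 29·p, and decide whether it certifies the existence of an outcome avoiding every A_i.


Union bound: P[∪_{i=1}^{29} A_i] ≤ Σ_i P[A_i] ≤ 29·p = 29·(8/261) = 8/9.
Numerically: 8/9 ≈ 0.88889.
Is 8/9 < 1? YES.
Since P[∪ A_i] ≤ 8/9 < 1, the complement has P[∩ A_i^c] ≥ 1 − 8/9 = 1/9 > 0, so some outcome avoids every A_i.

29·p = 8/9 ≈ 0.88889; existence CERTIFIED by the union bound.


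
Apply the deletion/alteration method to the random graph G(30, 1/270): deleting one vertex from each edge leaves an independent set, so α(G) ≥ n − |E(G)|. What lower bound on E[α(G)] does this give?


E[|E(G)|] = C(30, 2)·p = 435 · (1/270) = 29/18.
E[α(G)] ≥ n − E[|E(G)|] = 30 − 29/18 = 511/18.
Numerically: ≈ 28.3889.
(This is only a lower bound; the true E[α(G)] may be larger.)

E[α(G)] ≥ 511/18 ≈ 28.3889.


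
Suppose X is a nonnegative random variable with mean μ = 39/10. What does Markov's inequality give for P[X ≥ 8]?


μ = E[X] = 39/10, a = 8.
Markov: P[X ≥ 8] ≤ μ/a = (39/10)/8 = 39/80.
Numerically: ≈ 0.487500.
(Since a = 8 > μ = 3.900000, the bound 39/80 is < 1 and informative.)

P[X ≥ 8] ≤ 39/80 ≈ 0.487500.


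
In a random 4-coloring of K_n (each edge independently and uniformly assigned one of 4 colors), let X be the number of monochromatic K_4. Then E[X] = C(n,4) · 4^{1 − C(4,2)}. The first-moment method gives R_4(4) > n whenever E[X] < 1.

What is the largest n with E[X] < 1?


We need C(n, 4) · 4^{1 − 6} < 1, i.e. C(n, 4) < 4^{6 − 1} = 1024.
Check values of n near the boundary:
  n = 12: C(12, 4) = 495; 495 < 1024? YES
  n = 13: C(13, 4) = 715; 715 < 1024? YES
  n = 14: C(14, 4) = 1001; 1001 < 1024? YES
  n = 15: C(15, 4) = 1365; 1365 < 1024? NO
  n = 16: C(16, 4) = 1820; 1820 < 1024? NO
  n = 17: C(17, 4) = 2380; 2380 < 1024? NO
The largest n with C(n, 4) < 1024 is n = 14 (where E[X] = 1001/1024 ≈ 0.978). Hence R_4(4) > 14, i.e. R_4(4) ≥ 15.

Largest n = 14; hence R_4(4) > 14.


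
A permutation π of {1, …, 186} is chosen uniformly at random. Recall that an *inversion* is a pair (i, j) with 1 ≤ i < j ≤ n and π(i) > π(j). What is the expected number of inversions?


Write X = Σ X_I over the C(186, 2) = 17205 pairs i < j, with X_I the indicator of one inversion.
There are 17205 indicators.
For each fixed pair i < j, the values π(i) and π(j) are two distinct elements of {1, …, 186} in uniformly random order; by symmetry P[π(i) > π(j)] = 1/2.
By linearity: E[X] = 17205 · (1/2) = C(186, 2) · (1/2) = 17205/2 = 17205/2 ≈ 8602.50000.

E[X] = 17205/2 = 8602.50000.


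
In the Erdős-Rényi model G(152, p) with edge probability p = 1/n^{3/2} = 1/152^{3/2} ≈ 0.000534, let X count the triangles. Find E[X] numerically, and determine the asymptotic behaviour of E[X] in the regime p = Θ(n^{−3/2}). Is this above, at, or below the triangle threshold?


Number of potential triangles: C(152, 3) = 573800.
Each occurs with probability p³ ≈ (0.000534)³ ≈ 1.51951e-10.
By linearity: E[X] = C(152, 3)·p³ ≈ 573800 · 1.51951e-10 ≈ 0.000.
Since α = 3/2 > 1, p = c/n^{3/2} = o(1/n) is below the triangle threshold p ~ 1/n. Asymptotically E[X] ~ (c³/6)·n^{3(1−α)} = (1³/6)·n^{-1.5} → 0, so by Markov's inequality G has no triangles w.h.p.

E[X] ≈ 0.000; in regime p = Θ(1/n^{3/2}) E[X] tends to 0 (below the triangle threshold p ~ 1/n).


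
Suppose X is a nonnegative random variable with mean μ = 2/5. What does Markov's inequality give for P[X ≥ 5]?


μ = E[X] = 2/5, a = 5.
Markov: P[X ≥ 5] ≤ μ/a = (2/5)/5 = 2/25.
Numerically: ≈ 0.080.
(Since a = 5 > μ = 0.400, the bound 2/25 is < 1 and informative.)

P[X ≥ 5] ≤ 2/25 ≈ 0.080.


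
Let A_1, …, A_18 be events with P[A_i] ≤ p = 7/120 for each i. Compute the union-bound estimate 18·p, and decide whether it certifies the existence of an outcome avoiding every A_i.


Union bound: P[∪_{i=1}^{18} A_i] ≤ Σ_i P[A_i] ≤ 18·p = 18·(7/120) = 21/20.
Numerically: 21/20 ≈ 1.0500000.
Is 21/20 < 1? NO.
Since the bound 21/20 is ≥ 1, the union bound is uninformative here; it does NOT by itself certify existence.

18·p = 21/20 ≈ 1.0500000; existence NOT certified by the union bound.


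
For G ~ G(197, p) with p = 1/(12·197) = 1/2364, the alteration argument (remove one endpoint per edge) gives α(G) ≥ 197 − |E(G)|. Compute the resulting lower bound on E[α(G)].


E[|E(G)|] = C(197, 2)·p = 19306 · (1/2364) = 49/6.
E[α(G)] ≥ n − E[|E(G)|] = 197 − 49/6 = 1133/6.
Numerically: ≈ 188.83333.
(This is only a lower bound; the true E[α(G)] may be larger.)

E[α(G)] ≥ 1133/6 ≈ 188.83333.


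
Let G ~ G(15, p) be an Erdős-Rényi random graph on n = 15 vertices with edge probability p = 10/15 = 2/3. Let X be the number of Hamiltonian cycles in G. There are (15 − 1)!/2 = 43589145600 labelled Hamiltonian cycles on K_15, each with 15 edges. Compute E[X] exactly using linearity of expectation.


K_15 has (15 − 1)!/2 = 43589145600 labelled Hamiltonian cycles.
For each such Hamiltonian cycle H, let X_H = 1 if all 15 edges of H are present in G. Then P[X_H = 1] = p^{15} = (2/3)^{15} = 32768/14348907.
By linearity: E[X] = Σ_H E[X_H] = 43589145600 · p^{15} = 43589145600 · 32768/14348907 = 5877897625600/59049.
Numerically: E[X] ≈ 9.95e+07.

E[X] = 43589145600 · (2/3)^{15} = 5877897625600/59049 ≈ 9.95e+07.


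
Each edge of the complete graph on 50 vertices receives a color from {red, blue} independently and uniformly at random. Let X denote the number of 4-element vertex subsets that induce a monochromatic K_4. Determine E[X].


Let X = Σ_S X_S over the C(50, 4) = 230300 subsets S of size 4, where X_S = 1 if the K_4 on S is monochromatic.
For a fixed S, the K_4 on S has C(4, 2) = 6 edges. P[all 6 edges red] = (1/2)^6, and likewise for blue, so P[monochromatic] = 2·(1/2)^6 = 2^{1 − 6} = 1/32.
By linearity: E[X] = C(50, 4) · 2^{1 − 6} = 230300 · 1/32 = 57575/8.
Numerically: E[X] ≈ 7196.875000.

E[X] = C(50,4)·2^(1−C(4,2)) = 57575/8 ≈ 7196.875000.


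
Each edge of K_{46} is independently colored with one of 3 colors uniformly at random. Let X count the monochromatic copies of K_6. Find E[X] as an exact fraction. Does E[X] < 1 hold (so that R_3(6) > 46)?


E[X] = C(46, 6) · 3^{1 − 15} = 9366819 · 3^{−14} = 9366819/4782969.
As a reduced fraction: E[X] = 3122273/1594323 ≈ 1.95837.
Is E[X] < 1? NO.
Since E[X] ≥ 1, the first-moment bound is inconclusive at n = 46; it does NOT by itself certify R_3(6) > 46.

E[X] = 3122273/1594323 ≈ 1.95837; E[X] ≥ 1; first-moment method inconclusive here.


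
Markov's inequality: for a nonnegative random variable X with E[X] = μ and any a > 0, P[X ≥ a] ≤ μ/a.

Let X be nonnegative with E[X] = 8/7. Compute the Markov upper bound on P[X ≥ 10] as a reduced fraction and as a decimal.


μ = E[X] = 8/7, a = 10.
Markov: P[X ≥ 10] ≤ μ/a = (8/7)/10 = 4/35.
Numerically: ≈ 0.114286.
(Since a = 10 > μ = 1.142857, the bound 4/35 is < 1 and informative.)

P[X ≥ 10] ≤ 4/35 ≈ 0.114286.


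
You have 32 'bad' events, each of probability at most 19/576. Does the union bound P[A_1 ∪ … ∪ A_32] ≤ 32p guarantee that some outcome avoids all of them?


Union bound: P[∪_{i=1}^{32} A_i] ≤ Σ_i P[A_i] ≤ 32·p = 32·(19/576) = 19/18.
Numerically: 19/18 ≈ 1.055556.
Is 19/18 < 1? NO.
Since the bound 19/18 is ≥ 1, the union bound is uninformative here; it does NOT by itself certify existence.

32·p = 19/18 ≈ 1.055556; existence NOT certified by the union bound.


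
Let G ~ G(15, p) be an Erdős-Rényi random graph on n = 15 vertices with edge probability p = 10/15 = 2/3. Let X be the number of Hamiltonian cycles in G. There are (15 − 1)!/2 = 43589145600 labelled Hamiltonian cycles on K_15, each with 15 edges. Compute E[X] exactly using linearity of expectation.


K_15 has (15 − 1)!/2 = 43589145600 labelled Hamiltonian cycles.
For each such Hamiltonian cycle H, let X_H = 1 if all 15 edges of H are present in G. Then P[X_H = 1] = p^{15} = (2/3)^{15} = 32768/14348907.
By linearity of expectation: E[X] = Σ_H E[X_H] = 43589145600 · p^{15} = 43589145600 · 32768/14348907 = 5877897625600/59049.
Numerically: E[X] ≈ 9.95e+07.

E[X] = 43589145600 · (2/3)^{15} = 5877897625600/59049 ≈ 9.95e+07.


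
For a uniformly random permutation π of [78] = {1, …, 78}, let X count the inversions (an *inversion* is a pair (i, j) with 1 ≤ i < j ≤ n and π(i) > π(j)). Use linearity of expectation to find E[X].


Write X = Σ X_I over the C(78, 2) = 3003 pairs i < j, with X_I the indicator of one inversion.
There are 3003 indicators.
For each fixed pair i < j, the values π(i) and π(j) are two distinct elements of {1, …, 78} in uniformly random order; by symmetry P[π(i) > π(j)] = 1/2.
By linearity: E[X] = 3003 · (1/2) = C(78, 2) · (1/2) = 3003/2 = 3003/2 ≈ 1501.500000.

E[X] = 3003/2 = 1501.500000.


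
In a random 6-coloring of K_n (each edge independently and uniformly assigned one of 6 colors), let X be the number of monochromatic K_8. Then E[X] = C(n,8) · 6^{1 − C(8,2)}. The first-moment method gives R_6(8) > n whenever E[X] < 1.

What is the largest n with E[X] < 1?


We need C(n, 8) · 6^{1 − 28} < 1, i.e. C(n, 8) < 6^{28 − 1} = 1023490369077469249536.
Check values of n near the boundary:
  n = 1591: C(1591, 8) = 1000427749141189953870; 1000427749141189953870 < 1023490369077469249536? YES
  n = 1592: C(1592, 8) = 1005480414540892933435; 1005480414540892933435 < 1023490369077469249536? YES
  n = 1593: C(1593, 8) = 1010555394551193970323; 1010555394551193970323 < 1023490369077469249536? YES
  n = 1594: C(1594, 8) = 1015652773590544255167; 1015652773590544255167 < 1023490369077469249536? YES
  n = 1595: C(1595, 8) = 1020772636343363633895; 1020772636343363633895 < 1023490369077469249536? YES
  n = 1596: C(1596, 8) = 1025915067760710553965; 1025915067760710553965 < 1023490369077469249536? NO
  n = 1597: C(1597, 8) = 1031080153060953275445; 1031080153060953275445 < 1023490369077469249536? NO
  n = 1598: C(1598, 8) = 1036267977730442348529; 1036267977730442348529 < 1023490369077469249536? NO
The largest n with C(n, 8) < 1023490369077469249536 is n = 1595 (where E[X] = 113419181815929292655/113721152119718805504 ≈ 0.9973). Hence R_6(8) > 1595, i.e. R_6(8) ≥ 1596.

Largest n = 1595; hence R_6(8) > 1595.


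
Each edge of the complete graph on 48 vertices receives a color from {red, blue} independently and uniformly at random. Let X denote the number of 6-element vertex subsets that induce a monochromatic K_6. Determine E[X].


Let X = Σ_S X_S over the C(48, 6) = 12271512 subsets S of size 6, where X_S = 1 if the K_6 on S is monochromatic.
For a fixed S, the K_6 on S has C(6, 2) = 15 edges. P[all 15 edges red] = (1/2)^15, and likewise for blue, so P[monochromatic] = 2·(1/2)^15 = 2^{1 − 15} = 1/16384.
Summing: E[X] = C(48, 6) · 2^{1 − 15} = 12271512 · 1/16384 = 1533939/2048.
Numerically: E[X] ≈ 748.994.

E[X] = C(48,6)·2^(1−C(6,2)) = 1533939/2048 ≈ 748.994.


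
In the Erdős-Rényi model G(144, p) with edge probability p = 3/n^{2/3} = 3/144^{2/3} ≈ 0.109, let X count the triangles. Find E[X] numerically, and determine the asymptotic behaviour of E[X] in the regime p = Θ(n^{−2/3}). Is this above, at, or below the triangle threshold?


Number of potential triangles: C(144, 3) = 487344.
Each occurs with probability p³ ≈ (0.109)³ ≈ 1.30208e-03.
By linearity: E[X] = C(144, 3)·p³ ≈ 487344 · 1.30208e-03 ≈ 634.563.
Since α = 2/3 < 1, p = c/n^{2/3} ≫ 1/n is above the triangle threshold p ~ 1/n. Asymptotically E[X] ~ (c³/6)·n^{3(1−α)} = (3³/6)·n^{1} → ∞; triangles are abundant w.h.p.

E[X] ≈ 634.563; in regime p = Θ(1/n^{2/3}) E[X] diverges (above the triangle threshold p ~ 1/n).


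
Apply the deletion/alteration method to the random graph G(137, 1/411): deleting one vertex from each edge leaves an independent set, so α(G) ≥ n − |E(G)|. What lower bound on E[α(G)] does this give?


E[|E(G)|] = C(137, 2)·p = 9316 · (1/411) = 68/3.
E[α(G)] ≥ n − E[|E(G)|] = 137 − 68/3 = 343/3.
Numerically: ≈ 114.33333.
(This is only a lower bound; the true E[α(G)] may be larger.)

E[α(G)] ≥ 343/3 ≈ 114.33333.


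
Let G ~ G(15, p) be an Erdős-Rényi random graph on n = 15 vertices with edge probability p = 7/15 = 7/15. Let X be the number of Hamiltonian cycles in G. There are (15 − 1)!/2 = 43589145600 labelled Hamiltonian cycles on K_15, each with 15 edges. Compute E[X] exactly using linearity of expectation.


K_15 has (15 − 1)!/2 = 43589145600 labelled Hamiltonian cycles.
For each such Hamiltonian cycle H, let X_H = 1 if all 15 edges of H are present in G. Then P[X_H = 1] = p^{15} = (7/15)^{15} = 4747561509943/437893890380859375.
By linearity of expectation: E[X] = Σ_H E[X_H] = 43589145600 · p^{15} = 43589145600 · 4747561509943/437893890380859375 = 34064551424174695424/72081298828125.
Numerically: E[X] ≈ 472585.

E[X] = 43589145600 · (7/15)^{15} = 34064551424174695424/72081298828125 ≈ 472585.


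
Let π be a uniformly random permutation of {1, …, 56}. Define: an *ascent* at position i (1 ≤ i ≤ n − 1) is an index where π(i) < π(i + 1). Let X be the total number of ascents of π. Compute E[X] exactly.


Write X = Σ X_I over i = 1, …, 55, with X_I the indicator of one ascent.
There are 55 indicators.
For each fixed i, the pair (π(i), π(i+1)) is a uniformly random ordered pair of distinct values from {1, …, 56}; by symmetry P[π(i) < π(i+1)] = 1/2.
By linearity: E[X] = 55 · (1/2) = (56 − 1) · (1/2) = 55/2 ≈ 27.5000.

E[X] = 55/2 = 27.5000.


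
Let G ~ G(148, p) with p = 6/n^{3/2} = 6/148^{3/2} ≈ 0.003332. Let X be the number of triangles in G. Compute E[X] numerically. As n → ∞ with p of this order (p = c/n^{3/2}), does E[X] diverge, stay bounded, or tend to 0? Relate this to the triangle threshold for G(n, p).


Number of potential triangles: C(148, 3) = 529396.
Each occurs with probability p³ ≈ (0.003332)³ ≈ 3.700633e-08.
By linearity: E[X] = C(148, 3)·p³ ≈ 529396 · 3.700633e-08 ≈ 0.0196.
Since α = 3/2 > 1, p = c/n^{3/2} = o(1/n) is below the triangle threshold p ~ 1/n. Asymptotically E[X] ~ (c³/6)·n^{3(1−α)} = (6³/6)·n^{-1.5} → 0, so by Markov's inequality G has no triangles w.h.p.

E[X] ≈ 0.0196; in regime p = Θ(1/n^{3/2}) E[X] tends to 0 (below the triangle threshold p ~ 1/n).


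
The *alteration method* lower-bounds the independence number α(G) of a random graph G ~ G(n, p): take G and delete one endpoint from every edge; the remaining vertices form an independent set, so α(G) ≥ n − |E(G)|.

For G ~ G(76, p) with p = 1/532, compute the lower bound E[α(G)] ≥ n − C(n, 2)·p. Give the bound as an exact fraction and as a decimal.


E[|E(G)|] = C(76, 2)·p = 2850 · (1/532) = 75/14.
E[α(G)] ≥ n − E[|E(G)|] = 76 − 75/14 = 989/14.
Numerically: ≈ 70.6429.
(This is only a lower bound; the true E[α(G)] may be larger.)

E[α(G)] ≥ 989/14 ≈ 70.6429.


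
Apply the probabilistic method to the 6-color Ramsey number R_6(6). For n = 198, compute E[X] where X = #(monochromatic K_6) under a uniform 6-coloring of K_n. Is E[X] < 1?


E[X] = C(198, 6) · 6^{1 − 15} = 77526225777 · 6^{−14} = 77526225777/78364164096.
As a reduced fraction: E[X] = 25842075259/26121388032 ≈ 0.989307.
Is E[X] < 1? YES.
Since E[X] < 1, there exists a 6-coloring of K_{198} with no monochromatic K_6; hence R_6(6) > 198.

E[X] = 25842075259/26121388032 ≈ 0.989307; E[X] < 1, so R_6(6) > 198.


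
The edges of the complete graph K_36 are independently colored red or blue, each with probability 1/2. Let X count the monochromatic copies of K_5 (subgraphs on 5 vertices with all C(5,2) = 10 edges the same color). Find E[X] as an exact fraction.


Let X = Σ_S X_S over the C(36, 5) = 376992 subsets S of size 5, where X_S = 1 if the K_5 on S is monochromatic.
For a fixed S, the K_5 on S has C(5, 2) = 10 edges. P[all 10 edges red] = (1/2)^10, and likewise for blue, so P[monochromatic] = 2·(1/2)^10 = 2^{1 − 10} = 1/512.
By linearity: E[X] = C(36, 5) · 2^{1 − 10} = 376992 · 1/512 = 11781/16.
Numerically: E[X] ≈ 736.31250.

E[X] = C(36,5)·2^(1−C(5,2)) = 11781/16 ≈ 736.31250.


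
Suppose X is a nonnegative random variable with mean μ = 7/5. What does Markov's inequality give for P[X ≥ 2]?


μ = E[X] = 7/5, a = 2.
Markov: P[X ≥ 2] ≤ μ/a = (7/5)/2 = 7/10.
Numerically: ≈ 0.70000.
(Since a = 2 > μ = 1.40000, the bound 7/10 is < 1 and informative.)

P[X ≥ 2] ≤ 7/10 ≈ 0.70000.


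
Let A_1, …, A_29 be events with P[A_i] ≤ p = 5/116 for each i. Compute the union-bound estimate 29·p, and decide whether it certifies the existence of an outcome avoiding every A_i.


Union bound: P[∪_{i=1}^{29} A_i] ≤ Σ_i P[A_i] ≤ 29·p = 29·(5/116) = 5/4.
Numerically: 5/4 ≈ 1.2500000.
Is 5/4 < 1? NO.
Since the bound 5/4 is ≥ 1, the union bound is uninformative here; it does NOT by itself certify existence.

29·p = 5/4 ≈ 1.2500000; existence NOT certified by the union bound.


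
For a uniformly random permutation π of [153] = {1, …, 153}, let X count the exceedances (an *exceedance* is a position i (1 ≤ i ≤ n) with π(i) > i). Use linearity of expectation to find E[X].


Write X = Σ_{i=1}^{153} X_i, where X_i = 1_{π(i) > i}.
For each fixed i, π(i) is uniform over {1, …, 153} (marginal of a uniform permutation), so P[π(i) > i] = (n − i)/n. Summing: Σ_{i=1}^{153} (n − i)/n = (0 + 1 + … + 152)/153 = 153(153 − 1)/(2·153) = (153 − 1)/2.
Hence E[X] = Σ_{i=1}^{153} (153 − i)/153 = 76 ≈ 76.0000.

E[X] = 76 = 76.0000.


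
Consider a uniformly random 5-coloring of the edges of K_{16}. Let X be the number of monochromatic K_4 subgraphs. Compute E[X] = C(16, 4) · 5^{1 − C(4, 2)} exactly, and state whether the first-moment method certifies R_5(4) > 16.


E[X] = C(16, 4) · 5^{1 − 6} = 1820 · 5^{−5} = 1820/3125.
As a reduced fraction: E[X] = 364/625 ≈ 0.582.
Is E[X] < 1? YES.
Since E[X] < 1, there exists a 5-coloring of K_{16} with no monochromatic K_4; hence R_5(4) > 16.

E[X] = 364/625 ≈ 0.582; E[X] < 1, so R_5(4) > 16.


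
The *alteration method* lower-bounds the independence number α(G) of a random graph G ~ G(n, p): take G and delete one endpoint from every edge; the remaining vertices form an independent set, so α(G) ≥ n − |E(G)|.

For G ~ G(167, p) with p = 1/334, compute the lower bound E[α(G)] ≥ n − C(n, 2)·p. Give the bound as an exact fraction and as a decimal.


E[|E(G)|] = C(167, 2)·p = 13861 · (1/334) = 83/2.
E[α(G)] ≥ n − E[|E(G)|] = 167 − 83/2 = 251/2.
Numerically: ≈ 125.5000.
(This is only a lower bound; the true E[α(G)] may be larger.)

E[α(G)] ≥ 251/2 ≈ 125.5000.


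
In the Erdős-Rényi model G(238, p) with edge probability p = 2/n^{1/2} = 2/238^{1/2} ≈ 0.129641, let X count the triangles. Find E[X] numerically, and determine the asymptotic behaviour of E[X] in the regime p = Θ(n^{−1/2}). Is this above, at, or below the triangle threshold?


Number of potential triangles: C(238, 3) = 2218636.
Each occurs with probability p³ ≈ (0.129641)³ ≈ 2.17883605e-03.
By linearity: E[X] = C(238, 3)·p³ ≈ 2218636 · 2.17883605e-03 ≈ 4834.044089.
Since α = 1/2 < 1, p = c/n^{1/2} ≫ 1/n is above the triangle threshold p ~ 1/n. Asymptotically E[X] ~ (c³/6)·n^{3(1−α)} = (2³/6)·n^{1.5} → ∞; triangles are abundant w.h.p.

E[X] ≈ 4834.044089; in regime p = Θ(1/n^{1/2}) E[X] diverges (above the triangle threshold p ~ 1/n).


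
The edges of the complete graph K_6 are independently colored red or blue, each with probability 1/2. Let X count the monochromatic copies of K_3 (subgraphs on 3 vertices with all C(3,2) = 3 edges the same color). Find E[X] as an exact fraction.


Let X = Σ_S X_S over the C(6, 3) = 20 subsets S of size 3, where X_S = 1 if the K_3 on S is monochromatic.
For a fixed S, the K_3 on S has C(3, 2) = 3 edges. P[all 3 edges red] = (1/2)^3, and likewise for blue, so P[monochromatic] = 2·(1/2)^3 = 2^{1 − 3} = 1/4.
By linearity of expectation: E[X] = C(6, 3) · 2^{1 − 3} = 20 · 1/4 = 5.
Numerically: E[X] ≈ 5.0000.

E[X] = C(6,3)·2^(1−C(3,2)) = 5 ≈ 5.0000.


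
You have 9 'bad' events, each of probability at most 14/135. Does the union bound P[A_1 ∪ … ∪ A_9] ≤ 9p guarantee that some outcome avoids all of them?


Union bound: P[∪_{i=1}^{9} A_i] ≤ Σ_i P[A_i] ≤ 9·p = 9·(14/135) = 14/15.
Numerically: 14/15 ≈ 0.93333.
Is 14/15 < 1? YES.
Since P[∪ A_i] ≤ 14/15 < 1, the complement has P[∩ A_i^c] ≥ 1 − 14/15 = 1/15 > 0, so some outcome avoids every A_i.

9·p = 14/15 ≈ 0.93333; existence CERTIFIED by the union bound.


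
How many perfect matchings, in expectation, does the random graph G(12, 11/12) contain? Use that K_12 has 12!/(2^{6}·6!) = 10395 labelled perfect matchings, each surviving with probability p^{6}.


K_12 has 12!/(2^{6}·6!) = 10395 labelled perfect matchings.
For each such perfect matching H, let X_H = 1 if all 6 edges of H are present in G. Then P[X_H = 1] = p^{6} = (11/12)^{6} = 1771561/2985984.
Summing the indicators: E[X] = Σ_H E[X_H] = 10395 · p^{6} = 10395 · 1771561/2985984 = 682050985/110592.
Numerically: E[X] ≈ 6167.

E[X] = 10395 · (11/12)^{6} = 682050985/110592 ≈ 6167.


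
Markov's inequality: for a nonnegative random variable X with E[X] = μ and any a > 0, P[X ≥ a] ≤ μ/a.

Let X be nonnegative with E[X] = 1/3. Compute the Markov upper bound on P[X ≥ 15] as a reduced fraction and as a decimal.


μ = E[X] = 1/3, a = 15.
Markov: P[X ≥ 15] ≤ μ/a = (1/3)/15 = 1/45.
Numerically: ≈ 0.022222.
(Since a = 15 > μ = 0.333333, the bound 1/45 is < 1 and informative.)

P[X ≥ 15] ≤ 1/45 ≈ 0.022222.


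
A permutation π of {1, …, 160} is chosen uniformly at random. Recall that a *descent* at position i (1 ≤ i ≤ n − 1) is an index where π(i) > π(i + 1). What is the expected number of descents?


Write X = Σ X_I over i = 1, …, 159, with X_I the indicator of one descent.
There are 159 indicators.
For each fixed i, the pair (π(i), π(i+1)) is a uniformly random ordered pair of distinct values from {1, …, 160}; by symmetry P[π(i) > π(i+1)] = 1/2.
By linearity: E[X] = 159 · (1/2) = (160 − 1) · (1/2) = 159/2 ≈ 79.5000.

E[X] = 159/2 = 79.5000.


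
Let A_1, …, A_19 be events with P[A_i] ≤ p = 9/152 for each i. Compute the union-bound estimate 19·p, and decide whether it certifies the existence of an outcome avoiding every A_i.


Union bound: P[∪_{i=1}^{19} A_i] ≤ Σ_i P[A_i] ≤ 19·p = 19·(9/152) = 9/8.
Numerically: 9/8 ≈ 1.1250000.
Is 9/8 < 1? NO.
Since the bound 9/8 is ≥ 1, the union bound is uninformative here; it does NOT by itself certify existence.

19·p = 9/8 ≈ 1.1250000; existence NOT certified by the union bound.


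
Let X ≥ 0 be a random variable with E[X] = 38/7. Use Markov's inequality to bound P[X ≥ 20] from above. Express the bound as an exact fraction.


μ = E[X] = 38/7, a = 20.
Markov: P[X ≥ 20] ≤ μ/a = (38/7)/20 = 19/70.
Numerically: ≈ 0.271.
(Since a = 20 > μ = 5.429, the bound 19/70 is < 1 and informative.)

P[X ≥ 20] ≤ 19/70 ≈ 0.271.


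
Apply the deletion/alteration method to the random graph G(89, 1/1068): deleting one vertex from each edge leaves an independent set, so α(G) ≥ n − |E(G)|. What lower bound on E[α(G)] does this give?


E[|E(G)|] = C(89, 2)·p = 3916 · (1/1068) = 11/3.
E[α(G)] ≥ n − E[|E(G)|] = 89 − 11/3 = 256/3.
Numerically: ≈ 85.333333.
(This is only a lower bound; the true E[α(G)] may be larger.)

E[α(G)] ≥ 256/3 ≈ 85.333333.


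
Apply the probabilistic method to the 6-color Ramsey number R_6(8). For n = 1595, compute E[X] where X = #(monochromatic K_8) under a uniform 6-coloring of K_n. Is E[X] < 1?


E[X] = C(1595, 8) · 6^{1 − 28} = 1020772636343363633895 · 6^{−27} = 1020772636343363633895/1023490369077469249536.
As a reduced fraction: E[X] = 113419181815929292655/113721152119718805504 ≈ 0.9973.
Is E[X] < 1? YES.
Since E[X] < 1, there exists a 6-coloring of K_{1595} with no monochromatic K_8; hence R_6(8) > 1595.

E[X] = 113419181815929292655/113721152119718805504 ≈ 0.9973; E[X] < 1, so R_6(8) > 1595.


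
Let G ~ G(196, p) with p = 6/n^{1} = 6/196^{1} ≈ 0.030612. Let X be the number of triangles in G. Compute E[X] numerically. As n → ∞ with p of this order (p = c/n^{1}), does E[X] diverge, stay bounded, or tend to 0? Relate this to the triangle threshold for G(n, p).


Number of potential triangles: C(196, 3) = 1235780.
Each occurs with probability p³ ≈ (0.030612)³ ≈ 2.8687027e-05.
By linearity: E[X] = C(196, 3)·p³ ≈ 1235780 · 2.8687027e-05 ≈ 35.45085.
Here α = 1, so p = 6/n is exactly at the triangle threshold p ~ 1/n. Asymptotically E[X] → c³/6 = 6³/6 = 36 ≈ 36.00000, a bounded constant. In this regime the triangle count is asymptotically Poisson(c³/6).

E[X] ≈ 35.45085; in regime p = Θ(1/n^{1}) E[X] stays bounded (at the triangle threshold p ~ 1/n).


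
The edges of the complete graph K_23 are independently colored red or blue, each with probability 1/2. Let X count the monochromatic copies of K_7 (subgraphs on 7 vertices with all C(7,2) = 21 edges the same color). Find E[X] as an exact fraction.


Let X = Σ_S X_S over the C(23, 7) = 245157 subsets S of size 7, where X_S = 1 if the K_7 on S is monochromatic.
For a fixed S, the K_7 on S has C(7, 2) = 21 edges. P[all 21 edges red] = (1/2)^21, and likewise for blue, so P[monochromatic] = 2·(1/2)^21 = 2^{1 − 21} = 1/1048576.
By linearity: E[X] = C(23, 7) · 2^{1 − 21} = 245157 · 1/1048576 = 245157/1048576.
Numerically: E[X] ≈ 0.234.

E[X] = C(23,7)·2^(1−C(7,2)) = 245157/1048576 ≈ 0.234.


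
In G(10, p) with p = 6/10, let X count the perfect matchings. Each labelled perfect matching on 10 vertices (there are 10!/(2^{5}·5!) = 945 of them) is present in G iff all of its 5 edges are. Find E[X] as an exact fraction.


K_10 has 10!/(2^{5}·5!) = 945 labelled perfect matchings.
For each such perfect matching H, let X_H = 1 if all 5 edges of H are present in G. Then P[X_H = 1] = p^{5} = (3/5)^{5} = 243/3125.
Summing the indicators: E[X] = Σ_H E[X_H] = 945 · p^{5} = 945 · 243/3125 = 45927/625.
Numerically: E[X] ≈ 73.48.

E[X] = 945 · (3/5)^{5} = 45927/625 ≈ 73.48.


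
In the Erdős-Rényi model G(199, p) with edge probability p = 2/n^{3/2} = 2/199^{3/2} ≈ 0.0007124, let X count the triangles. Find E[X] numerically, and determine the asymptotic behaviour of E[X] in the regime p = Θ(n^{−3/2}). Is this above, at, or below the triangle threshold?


Number of potential triangles: C(199, 3) = 1293699.
Each occurs with probability p³ ≈ (0.0007124)³ ≈ 3.616189e-10.
By linearity: E[X] = C(199, 3)·p³ ≈ 1293699 · 3.616189e-10 ≈ 0.0005.
Since α = 3/2 > 1, p = c/n^{3/2} = o(1/n) is below the triangle threshold p ~ 1/n. Asymptotically E[X] ~ (c³/6)·n^{3(1−α)} = (2³/6)·n^{-1.5} → 0, so by Markov's inequality G has no triangles w.h.p.

E[X] ≈ 0.0005; in regime p = Θ(1/n^{3/2}) E[X] tends to 0 (below the triangle threshold p ~ 1/n).


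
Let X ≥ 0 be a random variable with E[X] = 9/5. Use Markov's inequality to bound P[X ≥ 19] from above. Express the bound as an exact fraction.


μ = E[X] = 9/5, a = 19.
Markov: P[X ≥ 19] ≤ μ/a = (9/5)/19 = 9/95.
Numerically: ≈ 0.095.
(Since a = 19 > μ = 1.800, the bound 9/95 is < 1 and informative.)

P[X ≥ 19] ≤ 9/95 ≈ 0.095.


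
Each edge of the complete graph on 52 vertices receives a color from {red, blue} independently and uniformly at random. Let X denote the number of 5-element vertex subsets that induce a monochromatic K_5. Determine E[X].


Let X = Σ_S X_S over the C(52, 5) = 2598960 subsets S of size 5, where X_S = 1 if the K_5 on S is monochromatic.
For a fixed S, the K_5 on S has C(5, 2) = 10 edges. P[all 10 edges red] = (1/2)^10, and likewise for blue, so P[monochromatic] = 2·(1/2)^10 = 2^{1 − 10} = 1/512.
By linearity: E[X] = C(52, 5) · 2^{1 − 10} = 2598960 · 1/512 = 162435/32.
Numerically: E[X] ≈ 5076.093750.

E[X] = C(52,5)·2^(1−C(5,2)) = 162435/32 ≈ 5076.093750.


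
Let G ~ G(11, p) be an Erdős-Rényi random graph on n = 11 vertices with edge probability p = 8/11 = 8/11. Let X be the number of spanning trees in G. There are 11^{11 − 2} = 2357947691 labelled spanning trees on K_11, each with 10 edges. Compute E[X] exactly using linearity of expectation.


K_11 has 11^{11 − 2} = 2357947691 labelled spanning trees.
For each such spanning tree H, let X_H = 1 if all 10 edges of H are present in G. Then P[X_H = 1] = p^{10} = (8/11)^{10} = 1073741824/25937424601.
By linearity of expectation: E[X] = Σ_H E[X_H] = 2357947691 · p^{10} = 2357947691 · 1073741824/25937424601 = 1073741824/11.
Numerically: E[X] ≈ 9.76e+07.

E[X] = 2357947691 · (8/11)^{10} = 1073741824/11 ≈ 9.76e+07.
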